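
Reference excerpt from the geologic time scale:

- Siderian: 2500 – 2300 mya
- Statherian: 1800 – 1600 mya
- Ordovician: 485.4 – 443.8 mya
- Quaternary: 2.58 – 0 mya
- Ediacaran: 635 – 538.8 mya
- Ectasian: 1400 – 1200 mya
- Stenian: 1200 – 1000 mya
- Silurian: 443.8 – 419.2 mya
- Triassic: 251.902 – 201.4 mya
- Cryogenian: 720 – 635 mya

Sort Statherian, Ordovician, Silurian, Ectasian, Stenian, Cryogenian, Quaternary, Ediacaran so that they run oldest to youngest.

Statherian, then Ectasian, then Stenian, then Cryogenian, then Ediacaran, then Ordovician, then Silurian, then Quaternary

Read off each span (Ma): Statherian 1800–1600; Ordovician 485.4–443.8; Silurian 443.8–419.2; Ectasian 1400–1200; Stenian 1200–1000; Cryogenian 720–635; Quaternary 2.58–0; Ediacaran 635–538.8.
Larger Ma is older, so oldest→youngest is Statherian, Ectasian, Stenian, Cryogenian, Ediacaran, Ordovician, Silurian, Quaternary.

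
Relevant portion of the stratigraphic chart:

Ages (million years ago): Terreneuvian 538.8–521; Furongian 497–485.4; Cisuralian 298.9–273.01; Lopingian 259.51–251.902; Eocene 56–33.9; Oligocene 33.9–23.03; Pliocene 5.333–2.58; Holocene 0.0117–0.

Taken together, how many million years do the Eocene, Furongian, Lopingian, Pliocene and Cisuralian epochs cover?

Duration is start − end for each: (56 − 33.9) + (497 − 485.4) + (259.51 − 251.902) + (5.333 − 2.58) + (298.9 − 273.01).
That is 22.1 + 11.6 + 7.608 + 2.753 + 25.89, which totals 69.951 million years.

69.951 million years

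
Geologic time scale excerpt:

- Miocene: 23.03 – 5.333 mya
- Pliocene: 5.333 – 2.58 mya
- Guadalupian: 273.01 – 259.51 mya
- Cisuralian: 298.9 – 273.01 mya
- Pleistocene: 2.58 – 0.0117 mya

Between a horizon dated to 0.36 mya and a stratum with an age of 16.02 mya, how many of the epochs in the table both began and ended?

16.02 Ma sits inside the Miocene (23.03–5.333) and 0.36 Ma inside the Pleistocene (2.58–0.0117); neither of those is wholly between the two dates.
The listed epochs lying completely between them are Pliocene — 1 in all.

1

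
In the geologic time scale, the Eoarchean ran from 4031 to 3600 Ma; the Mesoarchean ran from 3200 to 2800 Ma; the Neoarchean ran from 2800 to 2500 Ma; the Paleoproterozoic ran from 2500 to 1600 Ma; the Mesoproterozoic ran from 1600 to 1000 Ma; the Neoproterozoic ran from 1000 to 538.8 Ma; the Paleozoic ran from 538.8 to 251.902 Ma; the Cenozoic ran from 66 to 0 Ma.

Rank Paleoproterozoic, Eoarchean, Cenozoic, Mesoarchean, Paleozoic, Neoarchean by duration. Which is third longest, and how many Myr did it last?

Mesoarchean, 400 million years

Start − end for each: Paleoproterozoic 2500 − 1600 = 900; Eoarchean 4031 − 3600 = 431; Cenozoic 66 − 0 = 66; Mesoarchean 3200 − 2800 = 400; Paleozoic 538.8 − 251.902 = 286.898; Neoarchean 2800 − 2500 = 300.
Ranking these from longest: Paleoproterozoic > Eoarchean > Mesoarchean > Neoarchean > Paleozoic > Cenozoic.
Position 3 in that ranking is Mesoarchean, which lasted 400 Myr.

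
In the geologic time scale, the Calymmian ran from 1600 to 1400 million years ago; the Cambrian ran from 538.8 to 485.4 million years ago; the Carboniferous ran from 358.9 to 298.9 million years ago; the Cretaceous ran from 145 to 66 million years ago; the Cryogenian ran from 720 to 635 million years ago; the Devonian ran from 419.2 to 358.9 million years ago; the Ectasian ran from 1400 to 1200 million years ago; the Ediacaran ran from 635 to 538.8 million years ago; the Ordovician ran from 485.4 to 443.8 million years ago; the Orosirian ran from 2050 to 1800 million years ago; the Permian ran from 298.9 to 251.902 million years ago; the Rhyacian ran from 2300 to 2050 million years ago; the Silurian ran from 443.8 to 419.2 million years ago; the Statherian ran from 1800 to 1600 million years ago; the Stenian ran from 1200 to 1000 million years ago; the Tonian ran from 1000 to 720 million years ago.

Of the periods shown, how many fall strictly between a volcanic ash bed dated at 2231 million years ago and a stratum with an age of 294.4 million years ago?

The older date is 2231 Ma and the younger is 294.4 Ma.
Periods with start < 2231 and end > 294.4 Ma: Orosirian (2050–1800), Statherian (1800–1600), Calymmian (1600–1400), Ectasian (1400–1200), Stenian (1200–1000), Tonian (1000–720), Cryogenian (720–635), Ediacaran (635–538.8), Cambrian (538.8–485.4), Ordovician (485.4–443.8), Silurian (443.8–419.2), Devonian (419.2–358.9), Carboniferous (358.9–298.9).
That is 13 complete periods.

13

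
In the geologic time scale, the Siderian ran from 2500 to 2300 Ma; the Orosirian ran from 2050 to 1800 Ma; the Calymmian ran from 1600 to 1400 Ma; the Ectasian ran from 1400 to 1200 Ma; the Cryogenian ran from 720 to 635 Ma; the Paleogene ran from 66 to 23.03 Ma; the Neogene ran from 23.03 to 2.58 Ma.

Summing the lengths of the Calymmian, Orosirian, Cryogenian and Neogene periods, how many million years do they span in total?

Each duration: Calymmian = 200; Orosirian = 250; Cryogenian = 85; Neogene = 20.45.
Sum: 200 + 250 + 85 + 20.45 = 555.45 Myr.

555.45 million years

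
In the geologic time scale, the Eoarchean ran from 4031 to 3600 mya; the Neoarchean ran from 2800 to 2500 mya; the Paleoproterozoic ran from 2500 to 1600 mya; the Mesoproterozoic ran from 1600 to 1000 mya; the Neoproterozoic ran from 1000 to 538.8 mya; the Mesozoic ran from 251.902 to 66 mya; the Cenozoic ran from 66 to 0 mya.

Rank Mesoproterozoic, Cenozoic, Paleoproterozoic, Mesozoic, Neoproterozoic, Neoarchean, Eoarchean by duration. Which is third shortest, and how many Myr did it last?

Neoarchean, 300 million years

Start − end for each: Mesoproterozoic 1600 − 1000 = 600; Cenozoic 66 − 0 = 66; Paleoproterozoic 2500 − 1600 = 900; Mesozoic 251.902 − 66 = 185.902; Neoproterozoic 1000 − 538.8 = 461.2; Neoarchean 2800 − 2500 = 300; Eoarchean 4031 − 3600 = 431.
Ranking these from shortest: Cenozoic < Mesozoic < Neoarchean < Eoarchean < Neoproterozoic < Mesoproterozoic < Paleoproterozoic.
Position 3 in that ranking is Neoarchean, which lasted 300 Myr.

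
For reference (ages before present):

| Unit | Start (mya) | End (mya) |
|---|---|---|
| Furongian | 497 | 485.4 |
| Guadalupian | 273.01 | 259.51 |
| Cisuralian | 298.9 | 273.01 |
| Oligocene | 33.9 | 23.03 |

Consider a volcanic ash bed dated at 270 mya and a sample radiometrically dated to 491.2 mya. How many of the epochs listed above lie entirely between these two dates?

491.2 Ma sits inside the Furongian (497–485.4) and 270 Ma inside the Guadalupian (273.01–259.51); neither of those is wholly between the two dates.
The listed epochs lying completely between them are Cisuralian — 1 in all.

1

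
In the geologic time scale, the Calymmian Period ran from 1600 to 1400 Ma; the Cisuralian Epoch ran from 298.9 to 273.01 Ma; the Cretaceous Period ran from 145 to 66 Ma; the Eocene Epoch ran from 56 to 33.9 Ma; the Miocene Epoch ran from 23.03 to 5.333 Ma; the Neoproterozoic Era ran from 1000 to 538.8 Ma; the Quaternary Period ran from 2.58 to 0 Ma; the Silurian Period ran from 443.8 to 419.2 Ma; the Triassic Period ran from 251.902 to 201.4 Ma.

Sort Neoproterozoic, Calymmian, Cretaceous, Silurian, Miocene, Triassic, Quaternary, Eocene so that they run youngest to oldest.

Sorting by start age (ascending Ma, since larger Ma = older): Quaternary began 2.58, Miocene began 23.03, Eocene began 56, Cretaceous began 145, Triassic began 251.902, Silurian began 443.8, Neoproterozoic began 1000, Calymmian began 1600.

Quaternary, then Miocene, then Eocene, then Cretaceous, then Triassic, then Silurian, then Neoproterozoic, then Calymmian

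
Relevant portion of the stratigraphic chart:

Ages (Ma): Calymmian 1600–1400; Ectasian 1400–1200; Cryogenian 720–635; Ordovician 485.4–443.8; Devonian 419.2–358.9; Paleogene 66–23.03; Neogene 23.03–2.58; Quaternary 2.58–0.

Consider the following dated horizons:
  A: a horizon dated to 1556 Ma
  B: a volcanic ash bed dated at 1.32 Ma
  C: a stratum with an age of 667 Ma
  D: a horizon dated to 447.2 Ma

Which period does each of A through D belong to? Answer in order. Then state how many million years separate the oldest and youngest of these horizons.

Match each age against the start–end ranges in the excerpt: A = 1556 Ma → Calymmian (1600–1400); B = 1.32 Ma → Quaternary (2.58–0); C = 667 Ma → Cryogenian (720–635); D = 447.2 Ma → Ordovician (485.4–443.8).
The largest age is 1556 Ma and the smallest is 1.32 Ma; their difference is 1554.68 Myr.

A — Calymmian; B — Quaternary; C — Cryogenian; D — Ordovician; span 1554.68 million years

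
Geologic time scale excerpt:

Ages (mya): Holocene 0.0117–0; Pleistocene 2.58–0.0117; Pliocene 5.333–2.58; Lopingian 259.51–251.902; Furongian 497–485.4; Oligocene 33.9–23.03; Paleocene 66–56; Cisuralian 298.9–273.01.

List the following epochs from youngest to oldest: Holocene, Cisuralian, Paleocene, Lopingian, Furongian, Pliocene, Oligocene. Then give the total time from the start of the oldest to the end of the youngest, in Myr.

Holocene, Pliocene, Oligocene, Paleocene, Lopingian, Cisuralian, Furongian; total span 497 Myr

From the excerpt: Holocene 0.0117–0; Cisuralian 298.9–273.01; Paleocene 66–56; Lopingian 259.51–251.902; Furongian 497–485.4; Pliocene 5.333–2.58; Oligocene 33.9–23.03 (Ma).
Larger Ma is earlier, so the oldest is Furongian and the youngest is Holocene; youngest to oldest: Holocene, Pliocene, Oligocene, Paleocene, Lopingian, Cisuralian, Furongian.
Oldest start 497 minus youngest end 0 gives 497 Myr overall.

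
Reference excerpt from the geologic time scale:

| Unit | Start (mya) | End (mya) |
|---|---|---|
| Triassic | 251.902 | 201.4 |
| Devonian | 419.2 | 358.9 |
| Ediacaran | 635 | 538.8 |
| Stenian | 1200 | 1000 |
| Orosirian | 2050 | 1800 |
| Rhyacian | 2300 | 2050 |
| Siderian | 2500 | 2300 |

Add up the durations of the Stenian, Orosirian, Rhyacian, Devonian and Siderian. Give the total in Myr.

Duration is start − end for each: (1200 − 1000) + (2050 − 1800) + (2300 − 2050) + (419.2 − 358.9) + (2500 − 2300).
That is 200 + 250 + 250 + 60.3 + 200, which totals 960.3 million years.

960.3 million years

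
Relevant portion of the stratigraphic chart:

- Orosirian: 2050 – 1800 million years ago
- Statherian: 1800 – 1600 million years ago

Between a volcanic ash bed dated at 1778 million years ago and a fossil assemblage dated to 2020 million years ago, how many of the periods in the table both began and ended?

The older date is 2020 Ma and the younger is 1778 Ma.
No period both begins after 2020 Ma and ends before 1778 Ma, so the count is 0.

0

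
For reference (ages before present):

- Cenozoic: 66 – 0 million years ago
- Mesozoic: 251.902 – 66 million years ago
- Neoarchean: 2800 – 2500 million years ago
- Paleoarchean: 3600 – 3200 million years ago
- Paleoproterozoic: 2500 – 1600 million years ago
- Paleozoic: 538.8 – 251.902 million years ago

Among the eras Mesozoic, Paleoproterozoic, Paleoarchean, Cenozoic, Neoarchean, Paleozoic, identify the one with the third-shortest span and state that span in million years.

Paleozoic, 286.898 million years

Durations: Mesozoic 185.902; Paleoproterozoic 900; Paleoarchean 400; Cenozoic 66; Neoarchean 300; Paleozoic 286.898 Myr.
Sorted shortest-first: Cenozoic (66), Mesozoic (185.902), Paleozoic (286.898), Neoarchean (300), Paleoarchean (400), Paleoproterozoic (900).
The third shortest is Paleozoic at 286.898 Myr.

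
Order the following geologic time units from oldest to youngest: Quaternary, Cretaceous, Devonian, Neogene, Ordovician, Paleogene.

Era membership (oldest first within each) — Paleozoic: Ordovician, Devonian; Mesozoic: Cretaceous; Cenozoic: Paleogene, Neogene, Quaternary. Paleozoic precedes Mesozoic, which precedes Cenozoic. Concatenating the groups in that era order gives oldest to youngest directly.

Ordovician → Devonian → Cretaceous → Paleogene → Neogene → Quaternary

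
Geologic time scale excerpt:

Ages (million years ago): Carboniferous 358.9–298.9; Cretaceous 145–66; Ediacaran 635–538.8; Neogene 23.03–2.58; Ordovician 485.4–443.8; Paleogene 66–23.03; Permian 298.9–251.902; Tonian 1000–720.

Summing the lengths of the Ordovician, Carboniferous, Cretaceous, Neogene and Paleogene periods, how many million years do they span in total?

Each duration: Ordovician = 41.6; Carboniferous = 60; Cretaceous = 79; Neogene = 20.45; Paleogene = 42.97.
Sum: 41.6 + 60 + 79 + 20.45 + 42.97 = 244.02 Myr.

244.02 million years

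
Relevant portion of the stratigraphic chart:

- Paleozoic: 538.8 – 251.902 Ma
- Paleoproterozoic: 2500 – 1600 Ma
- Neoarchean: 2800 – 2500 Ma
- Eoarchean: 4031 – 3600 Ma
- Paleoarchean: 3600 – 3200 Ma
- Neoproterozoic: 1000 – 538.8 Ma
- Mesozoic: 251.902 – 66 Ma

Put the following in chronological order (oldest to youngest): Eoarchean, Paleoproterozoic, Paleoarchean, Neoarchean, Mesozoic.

Sorting by start age (descending Ma, since larger Ma = older): Eoarchean began 4031, Paleoarchean began 3600, Neoarchean began 2800, Paleoproterozoic began 2500, Mesozoic began 251.902.

Eoarchean, then Paleoarchean, then Neoarchean, then Paleoproterozoic, then Mesozoic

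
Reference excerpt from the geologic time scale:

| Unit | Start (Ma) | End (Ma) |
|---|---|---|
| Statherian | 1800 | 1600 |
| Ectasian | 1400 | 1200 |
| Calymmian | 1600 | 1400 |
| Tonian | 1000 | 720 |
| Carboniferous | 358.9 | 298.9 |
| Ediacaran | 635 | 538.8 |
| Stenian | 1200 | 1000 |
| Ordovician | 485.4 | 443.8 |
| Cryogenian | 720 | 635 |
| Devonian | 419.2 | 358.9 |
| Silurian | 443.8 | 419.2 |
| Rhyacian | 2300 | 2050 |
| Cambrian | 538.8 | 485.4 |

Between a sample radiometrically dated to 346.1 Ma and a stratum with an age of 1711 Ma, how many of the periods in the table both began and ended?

The older date is 1711 Ma and the younger is 346.1 Ma.
Periods with start < 1711 and end > 346.1 Ma: Calymmian (1600–1400), Ectasian (1400–1200), Stenian (1200–1000), Tonian (1000–720), Cryogenian (720–635), Ediacaran (635–538.8), Cambrian (538.8–485.4), Ordovician (485.4–443.8), Silurian (443.8–419.2), Devonian (419.2–358.9).
That is 10 complete periods.

10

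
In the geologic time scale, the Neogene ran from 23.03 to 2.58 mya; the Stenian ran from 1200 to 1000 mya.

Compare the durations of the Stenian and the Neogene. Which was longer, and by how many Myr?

Stenian, by 179.55 million years

Stenian: 1200 − 1000 = 200 Myr.
Neogene: 23.03 − 2.58 = 20.45 Myr.
Difference: 200 − 20.45 = 179.55 Myr, so the Stenian was longer.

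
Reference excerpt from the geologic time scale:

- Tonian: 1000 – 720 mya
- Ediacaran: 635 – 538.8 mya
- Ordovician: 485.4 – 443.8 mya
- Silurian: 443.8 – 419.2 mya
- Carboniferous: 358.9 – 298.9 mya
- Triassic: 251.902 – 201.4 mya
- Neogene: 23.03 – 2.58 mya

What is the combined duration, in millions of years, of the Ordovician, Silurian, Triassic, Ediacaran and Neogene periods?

233.352 million years

Each duration: Ordovician = 41.6; Silurian = 24.6; Triassic = 50.502; Ediacaran = 96.2; Neogene = 20.45.
Sum: 41.6 + 24.6 + 50.502 + 96.2 + 20.45 = 233.352 Myr.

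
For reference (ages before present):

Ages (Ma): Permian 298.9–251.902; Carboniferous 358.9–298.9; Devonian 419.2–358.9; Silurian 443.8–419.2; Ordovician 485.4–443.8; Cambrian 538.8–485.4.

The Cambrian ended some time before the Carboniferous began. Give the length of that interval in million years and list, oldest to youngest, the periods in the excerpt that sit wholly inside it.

126.5 million years; Ordovician, Silurian, Devonian

End of Cambrian = 485.4 Ma; start of Carboniferous = 358.9 Ma.
Gap = 485.4 − 358.9 = 126.5 Myr.
Periods wholly inside 485.4–358.9 Ma: Ordovician (485.4–443.8), Silurian (443.8–419.2), Devonian (419.2–358.9).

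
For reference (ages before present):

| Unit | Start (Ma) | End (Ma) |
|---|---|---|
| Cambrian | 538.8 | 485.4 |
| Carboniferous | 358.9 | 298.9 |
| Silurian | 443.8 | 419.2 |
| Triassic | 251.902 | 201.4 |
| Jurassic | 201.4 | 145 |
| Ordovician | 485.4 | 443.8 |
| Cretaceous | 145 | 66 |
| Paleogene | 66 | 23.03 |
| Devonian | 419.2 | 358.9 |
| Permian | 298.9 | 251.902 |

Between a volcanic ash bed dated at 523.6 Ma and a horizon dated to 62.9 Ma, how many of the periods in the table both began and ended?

8

The older date is 523.6 Ma and the younger is 62.9 Ma.
Periods with start < 523.6 and end > 62.9 Ma: Ordovician (485.4–443.8), Silurian (443.8–419.2), Devonian (419.2–358.9), Carboniferous (358.9–298.9), Permian (298.9–251.902), Triassic (251.902–201.4), Jurassic (201.4–145), Cretaceous (145–66).
That is 8 complete periods.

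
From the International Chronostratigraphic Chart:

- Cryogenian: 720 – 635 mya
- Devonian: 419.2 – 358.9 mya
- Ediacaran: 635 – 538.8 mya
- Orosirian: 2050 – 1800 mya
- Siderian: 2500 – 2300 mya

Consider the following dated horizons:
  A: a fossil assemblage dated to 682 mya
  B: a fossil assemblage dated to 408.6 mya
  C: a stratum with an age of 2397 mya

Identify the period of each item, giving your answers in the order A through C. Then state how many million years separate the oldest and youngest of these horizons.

A — Cryogenian; B — Devonian; C — Siderian; span 1988.4 million years

Match each age against the start–end ranges in the excerpt: A = 682 Ma → Cryogenian (720–635); B = 408.6 Ma → Devonian (419.2–358.9); C = 2397 Ma → Siderian (2500–2300).
The largest age is 2397 Ma and the smallest is 408.6 Ma; their difference is 1988.4 Myr.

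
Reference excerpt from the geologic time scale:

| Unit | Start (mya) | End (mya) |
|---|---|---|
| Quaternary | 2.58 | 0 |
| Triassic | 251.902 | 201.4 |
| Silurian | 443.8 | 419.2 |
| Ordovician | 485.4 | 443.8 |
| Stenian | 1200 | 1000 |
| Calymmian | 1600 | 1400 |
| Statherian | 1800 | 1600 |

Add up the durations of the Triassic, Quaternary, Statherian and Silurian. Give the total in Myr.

277.682 million years

Each duration: Triassic = 50.502; Quaternary = 2.58; Statherian = 200; Silurian = 24.6.
Sum: 50.502 + 2.58 + 200 + 24.6 = 277.682 Myr.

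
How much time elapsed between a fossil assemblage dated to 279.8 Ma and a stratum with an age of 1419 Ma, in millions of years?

1139.2 million years

1419 − 279.8 = 1139.2 million years.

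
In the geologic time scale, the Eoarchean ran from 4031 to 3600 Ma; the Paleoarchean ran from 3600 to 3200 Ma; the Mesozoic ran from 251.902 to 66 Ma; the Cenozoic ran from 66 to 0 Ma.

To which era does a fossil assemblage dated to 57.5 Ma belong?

Cenozoic

57.5 Ma lies between 66 and 0 Ma, so it falls in the Cenozoic.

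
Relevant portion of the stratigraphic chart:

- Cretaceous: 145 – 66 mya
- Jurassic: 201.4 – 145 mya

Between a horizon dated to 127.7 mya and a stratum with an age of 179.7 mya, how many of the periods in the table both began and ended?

The older date is 179.7 Ma and the younger is 127.7 Ma.
No period both begins after 179.7 Ma and ends before 127.7 Ma, so the count is 0.

0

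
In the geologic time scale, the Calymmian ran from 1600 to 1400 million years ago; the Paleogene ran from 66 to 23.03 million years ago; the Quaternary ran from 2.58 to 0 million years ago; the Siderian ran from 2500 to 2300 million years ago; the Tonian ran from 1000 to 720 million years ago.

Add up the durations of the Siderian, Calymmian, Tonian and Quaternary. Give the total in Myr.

Duration is start − end for each: (2500 − 2300) + (1600 − 1400) + (1000 − 720) + (2.58 − 0).
That is 200 + 200 + 280 + 2.58, which totals 682.58 million years.

682.58 million years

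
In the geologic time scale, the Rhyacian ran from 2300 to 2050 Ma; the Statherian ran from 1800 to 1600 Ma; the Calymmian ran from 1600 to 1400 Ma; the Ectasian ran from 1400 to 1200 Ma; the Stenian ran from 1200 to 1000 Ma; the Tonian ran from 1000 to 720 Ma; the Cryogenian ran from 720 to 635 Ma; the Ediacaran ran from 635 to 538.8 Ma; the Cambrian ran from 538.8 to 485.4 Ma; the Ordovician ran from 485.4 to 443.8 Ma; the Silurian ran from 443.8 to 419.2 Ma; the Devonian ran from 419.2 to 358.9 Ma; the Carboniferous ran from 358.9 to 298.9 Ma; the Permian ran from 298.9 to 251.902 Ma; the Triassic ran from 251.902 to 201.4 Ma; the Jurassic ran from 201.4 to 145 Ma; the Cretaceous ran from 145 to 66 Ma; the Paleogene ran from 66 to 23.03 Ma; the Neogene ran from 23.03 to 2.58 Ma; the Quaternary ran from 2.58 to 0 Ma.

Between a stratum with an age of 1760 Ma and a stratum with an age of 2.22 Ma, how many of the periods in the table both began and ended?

17

The older date is 1760 Ma and the younger is 2.22 Ma.
Periods with start < 1760 and end > 2.22 Ma: Calymmian (1600–1400), Ectasian (1400–1200), Stenian (1200–1000), Tonian (1000–720), Cryogenian (720–635), Ediacaran (635–538.8), Cambrian (538.8–485.4), Ordovician (485.4–443.8), Silurian (443.8–419.2), Devonian (419.2–358.9), Carboniferous (358.9–298.9), Permian (298.9–251.902), Triassic (251.902–201.4), Jurassic (201.4–145), Cretaceous (145–66), Paleogene (66–23.03), Neogene (23.03–2.58).
That is 17 complete periods.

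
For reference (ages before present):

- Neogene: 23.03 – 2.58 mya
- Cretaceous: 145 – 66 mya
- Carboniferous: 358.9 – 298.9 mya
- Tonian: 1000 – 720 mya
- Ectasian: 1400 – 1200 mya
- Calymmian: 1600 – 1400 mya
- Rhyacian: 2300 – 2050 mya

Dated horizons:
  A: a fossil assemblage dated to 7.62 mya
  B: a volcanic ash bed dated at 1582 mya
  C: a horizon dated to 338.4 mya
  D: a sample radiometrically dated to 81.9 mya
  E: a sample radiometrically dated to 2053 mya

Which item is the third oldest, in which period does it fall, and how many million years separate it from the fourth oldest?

C, in the Carboniferous; 256.5 million years to D

Sorted oldest-first by Ma: E (2053), B (1582), C (338.4), D (81.9), A (7.62).
The third oldest is C at 338.4 Ma, which lies in 358.9–298.9 Ma: the Carboniferous.
The fourth oldest is D at 81.9 Ma; separation = |338.4 − 81.9| = 256.5 Myr.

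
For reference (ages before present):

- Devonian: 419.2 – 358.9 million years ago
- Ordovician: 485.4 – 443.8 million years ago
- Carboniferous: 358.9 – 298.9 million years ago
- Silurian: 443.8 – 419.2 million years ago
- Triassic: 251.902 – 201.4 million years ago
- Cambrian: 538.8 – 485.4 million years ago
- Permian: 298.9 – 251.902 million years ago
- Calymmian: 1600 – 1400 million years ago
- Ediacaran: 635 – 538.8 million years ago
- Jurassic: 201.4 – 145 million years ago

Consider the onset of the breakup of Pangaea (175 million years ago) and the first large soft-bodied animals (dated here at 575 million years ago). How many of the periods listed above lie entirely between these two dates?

The older date is 575 Ma and the younger is 175 Ma.
Periods with start < 575 and end > 175 Ma: Cambrian (538.8–485.4), Ordovician (485.4–443.8), Silurian (443.8–419.2), Devonian (419.2–358.9), Carboniferous (358.9–298.9), Permian (298.9–251.902), Triassic (251.902–201.4).
That is 7 complete periods.

7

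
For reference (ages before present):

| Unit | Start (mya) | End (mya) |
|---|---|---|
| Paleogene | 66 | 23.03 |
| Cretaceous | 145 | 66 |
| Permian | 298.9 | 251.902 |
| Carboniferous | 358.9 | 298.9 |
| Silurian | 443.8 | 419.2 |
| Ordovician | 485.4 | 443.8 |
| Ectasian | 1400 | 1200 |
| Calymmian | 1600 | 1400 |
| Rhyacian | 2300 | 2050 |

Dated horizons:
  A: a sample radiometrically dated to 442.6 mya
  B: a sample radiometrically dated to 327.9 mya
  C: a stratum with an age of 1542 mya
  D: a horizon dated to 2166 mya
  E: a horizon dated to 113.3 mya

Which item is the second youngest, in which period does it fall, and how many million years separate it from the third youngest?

B, in the Carboniferous; 114.7 million years to A

Smaller Ma means younger, so youngest first: E 113.3 < B 327.9 < A 442.6 < C 1542 < D 2166.
Counting 2 along gives B (327.9 Ma); the excerpt puts that inside the Carboniferous, 358.9–298.9 Ma.
Next in line is A (442.6 Ma), and 442.6 − 327.9 = 114.7 Myr.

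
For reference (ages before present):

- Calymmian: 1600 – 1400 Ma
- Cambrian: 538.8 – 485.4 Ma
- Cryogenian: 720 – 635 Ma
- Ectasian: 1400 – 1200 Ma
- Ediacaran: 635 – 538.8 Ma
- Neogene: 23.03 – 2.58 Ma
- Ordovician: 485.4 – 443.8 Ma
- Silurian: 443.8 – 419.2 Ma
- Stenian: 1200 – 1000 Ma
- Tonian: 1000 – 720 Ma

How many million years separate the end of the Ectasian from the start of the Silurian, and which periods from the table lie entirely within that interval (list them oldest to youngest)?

End of Ectasian = 1200 Ma; start of Silurian = 443.8 Ma.
Gap = 1200 − 443.8 = 756.2 Myr.
Periods wholly inside 1200–443.8 Ma: Stenian (1200–1000), Tonian (1000–720), Cryogenian (720–635), Ediacaran (635–538.8), Cambrian (538.8–485.4), Ordovician (485.4–443.8).

756.2 million years; Stenian, Tonian, Cryogenian, Ediacaran, Cambrian, Ordovician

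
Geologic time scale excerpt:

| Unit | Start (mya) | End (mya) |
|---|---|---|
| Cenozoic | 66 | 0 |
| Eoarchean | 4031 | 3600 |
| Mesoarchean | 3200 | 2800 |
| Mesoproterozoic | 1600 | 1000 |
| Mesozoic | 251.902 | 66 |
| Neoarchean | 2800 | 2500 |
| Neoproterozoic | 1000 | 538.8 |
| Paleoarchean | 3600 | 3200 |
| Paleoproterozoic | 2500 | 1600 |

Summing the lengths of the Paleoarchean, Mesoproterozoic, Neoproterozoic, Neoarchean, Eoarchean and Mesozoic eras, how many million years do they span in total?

2378.102 million years

Each duration: Paleoarchean = 400; Mesoproterozoic = 600; Neoproterozoic = 461.2; Neoarchean = 300; Eoarchean = 431; Mesozoic = 185.902.
Sum: 400 + 600 + 461.2 + 300 + 431 + 185.902 = 2378.102 Myr.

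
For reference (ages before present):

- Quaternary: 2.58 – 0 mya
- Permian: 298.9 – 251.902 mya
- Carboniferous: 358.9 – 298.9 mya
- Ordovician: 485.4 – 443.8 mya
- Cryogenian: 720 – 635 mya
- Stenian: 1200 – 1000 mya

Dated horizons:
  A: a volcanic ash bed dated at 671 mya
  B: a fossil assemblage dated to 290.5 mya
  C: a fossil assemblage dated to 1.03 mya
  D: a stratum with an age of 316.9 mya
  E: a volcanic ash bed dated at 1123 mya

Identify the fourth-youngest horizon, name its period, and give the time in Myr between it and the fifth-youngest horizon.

Smaller Ma means younger, so youngest first: C 1.03 < B 290.5 < D 316.9 < A 671 < E 1123.
Counting 4 along gives A (671 Ma); the excerpt puts that inside the Cryogenian, 720–635 Ma.
Next in line is E (1123 Ma), and 1123 − 671 = 452 Myr.

A, in the Cryogenian; 452 million years to E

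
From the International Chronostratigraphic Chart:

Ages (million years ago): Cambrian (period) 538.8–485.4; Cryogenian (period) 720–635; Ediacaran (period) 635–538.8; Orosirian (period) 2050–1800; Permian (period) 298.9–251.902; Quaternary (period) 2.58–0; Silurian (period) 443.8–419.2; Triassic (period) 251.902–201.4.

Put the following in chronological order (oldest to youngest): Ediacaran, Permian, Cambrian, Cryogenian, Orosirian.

Orosirian, then Cryogenian, then Ediacaran, then Cambrian, then Permian

Sorting by start age (descending Ma, since larger Ma = older): Orosirian began 2050, Cryogenian began 720, Ediacaran began 635, Cambrian began 538.8, Permian began 298.9.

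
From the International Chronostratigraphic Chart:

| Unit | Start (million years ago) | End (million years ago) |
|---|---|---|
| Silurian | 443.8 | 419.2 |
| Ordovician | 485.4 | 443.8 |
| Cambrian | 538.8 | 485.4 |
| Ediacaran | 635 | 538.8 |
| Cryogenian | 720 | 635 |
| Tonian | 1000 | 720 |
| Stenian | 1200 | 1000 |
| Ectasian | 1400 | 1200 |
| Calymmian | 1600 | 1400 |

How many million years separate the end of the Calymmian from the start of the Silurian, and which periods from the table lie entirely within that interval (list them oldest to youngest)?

The Calymmian closes at 1400 Ma and the Silurian opens at 443.8 Ma, so the interval is 1400 − 443.8 = 956.2 Myr.
A period fits inside if it starts at or after 1400 Ma and ends at or before 443.8 Ma; oldest first that gives Ectasian, Stenian, Tonian, Cryogenian, Ediacaran, Cambrian, Ordovician.

956.2 million years; Ectasian, Stenian, Tonian, Cryogenian, Ediacaran, Cambrian, Ordovician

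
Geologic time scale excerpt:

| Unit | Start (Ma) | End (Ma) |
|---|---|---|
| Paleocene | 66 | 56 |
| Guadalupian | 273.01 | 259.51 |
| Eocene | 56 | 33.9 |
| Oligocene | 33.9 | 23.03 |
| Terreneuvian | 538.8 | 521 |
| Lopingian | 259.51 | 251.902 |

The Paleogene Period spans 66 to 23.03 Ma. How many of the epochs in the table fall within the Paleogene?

3

Epochs inside 66–23.03 Ma: Paleocene, Eocene, Oligocene — 3 in total.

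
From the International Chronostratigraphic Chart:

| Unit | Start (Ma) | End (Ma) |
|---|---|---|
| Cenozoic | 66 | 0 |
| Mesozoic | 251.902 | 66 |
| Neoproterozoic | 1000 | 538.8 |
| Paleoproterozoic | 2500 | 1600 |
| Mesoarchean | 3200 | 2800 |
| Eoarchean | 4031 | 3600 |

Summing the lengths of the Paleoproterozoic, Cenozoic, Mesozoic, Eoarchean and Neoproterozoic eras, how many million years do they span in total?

Each duration: Paleoproterozoic = 900; Cenozoic = 66; Mesozoic = 185.902; Eoarchean = 431; Neoproterozoic = 461.2.
Sum: 900 + 66 + 185.902 + 431 + 461.2 = 2044.102 Myr.

2044.102 million years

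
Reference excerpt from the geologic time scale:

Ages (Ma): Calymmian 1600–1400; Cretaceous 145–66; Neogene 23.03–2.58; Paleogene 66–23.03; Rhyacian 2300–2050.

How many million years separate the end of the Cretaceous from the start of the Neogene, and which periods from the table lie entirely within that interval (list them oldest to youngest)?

End of Cretaceous = 66 Ma; start of Neogene = 23.03 Ma.
Gap = 66 − 23.03 = 42.97 Myr.
Periods wholly inside 66–23.03 Ma: Paleogene (66–23.03).

42.97 million years; Paleogene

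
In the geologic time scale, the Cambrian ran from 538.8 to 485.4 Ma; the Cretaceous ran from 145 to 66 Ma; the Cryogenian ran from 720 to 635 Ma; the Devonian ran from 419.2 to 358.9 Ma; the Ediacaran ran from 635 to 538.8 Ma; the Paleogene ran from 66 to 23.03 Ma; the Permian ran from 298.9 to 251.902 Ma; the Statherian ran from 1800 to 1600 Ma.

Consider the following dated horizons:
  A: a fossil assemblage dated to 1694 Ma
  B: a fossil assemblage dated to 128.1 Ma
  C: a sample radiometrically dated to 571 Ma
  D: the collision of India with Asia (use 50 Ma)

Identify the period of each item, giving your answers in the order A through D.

A — Statherian; B — Cretaceous; C — Ediacaran; D — Paleogene

A: 1694 Ma lies in 1800–1600 Ma, so Statherian.
B: 128.1 Ma lies in 145–66 Ma, so Cretaceous.
C: 571 Ma lies in 635–538.8 Ma, so Ediacaran.
D: 50 Ma lies in 66–23.03 Ma, so Paleogene.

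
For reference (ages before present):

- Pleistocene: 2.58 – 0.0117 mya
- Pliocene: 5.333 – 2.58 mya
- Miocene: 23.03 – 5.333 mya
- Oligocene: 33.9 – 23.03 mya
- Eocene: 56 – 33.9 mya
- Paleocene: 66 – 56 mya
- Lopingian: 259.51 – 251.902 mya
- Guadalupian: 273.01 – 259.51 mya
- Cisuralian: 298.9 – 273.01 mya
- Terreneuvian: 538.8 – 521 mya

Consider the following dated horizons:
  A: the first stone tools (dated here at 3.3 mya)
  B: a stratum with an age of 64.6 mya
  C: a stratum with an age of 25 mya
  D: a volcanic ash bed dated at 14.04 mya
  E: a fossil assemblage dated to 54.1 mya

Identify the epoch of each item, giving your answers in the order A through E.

Match each age against the start–end ranges in the excerpt: A = 3.3 Ma → Pliocene (5.333–2.58); B = 64.6 Ma → Paleocene (66–56); C = 25 Ma → Oligocene (33.9–23.03); D = 14.04 Ma → Miocene (23.03–5.333); E = 54.1 Ma → Eocene (56–33.9).

A — Pliocene; B — Paleocene; C — Oligocene; D — Miocene; E — Eocene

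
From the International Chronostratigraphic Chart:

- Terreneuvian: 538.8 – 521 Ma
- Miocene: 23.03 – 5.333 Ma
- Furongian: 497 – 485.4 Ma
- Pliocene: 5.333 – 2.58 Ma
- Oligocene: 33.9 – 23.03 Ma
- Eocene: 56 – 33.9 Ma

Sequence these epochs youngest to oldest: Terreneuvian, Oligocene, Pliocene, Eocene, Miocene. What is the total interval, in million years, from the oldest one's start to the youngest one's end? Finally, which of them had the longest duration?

Pliocene, Miocene, Oligocene, Eocene, Terreneuvian; total span 536.22 Myr; longest is Eocene

Start ages (Ma): Terreneuvian 538.8, Eocene 56, Oligocene 33.9, Miocene 23.03, Pliocene 5.333.
Ordered youngest to oldest: Pliocene, Miocene, Oligocene, Eocene, Terreneuvian.
Span = 538.8 − 2.58 = 536.22 Myr.
Durations: Oligocene 10.87, Miocene 17.697, Pliocene 2.753, Terreneuvian 17.8, Eocene 22.1 → longest is Eocene (22.1 Myr).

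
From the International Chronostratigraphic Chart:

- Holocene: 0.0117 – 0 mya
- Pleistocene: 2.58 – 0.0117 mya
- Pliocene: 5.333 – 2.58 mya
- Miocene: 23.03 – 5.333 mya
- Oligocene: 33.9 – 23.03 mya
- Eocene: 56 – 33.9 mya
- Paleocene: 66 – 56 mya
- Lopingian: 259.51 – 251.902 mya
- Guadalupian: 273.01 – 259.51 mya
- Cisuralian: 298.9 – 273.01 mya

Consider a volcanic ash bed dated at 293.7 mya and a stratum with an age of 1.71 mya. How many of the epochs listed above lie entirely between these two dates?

7

293.7 Ma sits inside the Cisuralian (298.9–273.01) and 1.71 Ma inside the Pleistocene (2.58–0.0117); neither of those is wholly between the two dates.
The listed epochs lying completely between them are Guadalupian, Lopingian, Paleocene, Eocene, Oligocene, Miocene, Pliocene — 7 in all.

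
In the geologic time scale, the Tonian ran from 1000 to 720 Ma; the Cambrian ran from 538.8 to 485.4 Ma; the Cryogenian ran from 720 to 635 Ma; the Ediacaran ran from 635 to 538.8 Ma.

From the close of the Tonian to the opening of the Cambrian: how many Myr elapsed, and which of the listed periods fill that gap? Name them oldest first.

181.2 million years; Cryogenian, Ediacaran

End of Tonian = 720 Ma; start of Cambrian = 538.8 Ma.
Gap = 720 − 538.8 = 181.2 Myr.
Periods wholly inside 720–538.8 Ma: Cryogenian (720–635), Ediacaran (635–538.8).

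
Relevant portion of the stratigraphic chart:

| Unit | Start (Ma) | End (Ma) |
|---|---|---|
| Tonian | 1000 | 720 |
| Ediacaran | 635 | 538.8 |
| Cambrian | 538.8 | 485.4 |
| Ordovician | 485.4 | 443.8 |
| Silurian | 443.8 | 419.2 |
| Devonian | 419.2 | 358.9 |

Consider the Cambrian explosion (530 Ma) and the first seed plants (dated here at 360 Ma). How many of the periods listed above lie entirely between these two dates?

2

530 Ma sits inside the Cambrian (538.8–485.4) and 360 Ma inside the Devonian (419.2–358.9); neither of those is wholly between the two dates.
The listed periods lying completely between them are Ordovician, Silurian — 2 in all.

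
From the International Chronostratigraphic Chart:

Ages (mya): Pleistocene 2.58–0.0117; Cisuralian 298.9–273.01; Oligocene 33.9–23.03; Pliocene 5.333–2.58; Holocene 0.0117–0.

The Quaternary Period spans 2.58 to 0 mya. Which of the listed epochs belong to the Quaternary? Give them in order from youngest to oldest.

Holocene, Pleistocene

Epochs with both bounds inside 2.58–0 Ma: Holocene (0.0117–0), Pleistocene (2.58–0.0117).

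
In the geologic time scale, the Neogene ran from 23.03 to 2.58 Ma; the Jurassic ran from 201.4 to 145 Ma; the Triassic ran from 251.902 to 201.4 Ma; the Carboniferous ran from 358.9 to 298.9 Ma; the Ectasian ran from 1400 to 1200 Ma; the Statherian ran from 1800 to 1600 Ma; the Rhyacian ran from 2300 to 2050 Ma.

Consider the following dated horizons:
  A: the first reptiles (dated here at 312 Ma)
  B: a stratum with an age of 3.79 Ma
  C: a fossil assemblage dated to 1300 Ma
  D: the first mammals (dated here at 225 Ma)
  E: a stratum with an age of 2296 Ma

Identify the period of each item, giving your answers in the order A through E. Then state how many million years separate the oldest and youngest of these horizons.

Match each age against the start–end ranges in the excerpt: A = 312 Ma → Carboniferous (358.9–298.9); B = 3.79 Ma → Neogene (23.03–2.58); C = 1300 Ma → Ectasian (1400–1200); D = 225 Ma → Triassic (251.902–201.4); E = 2296 Ma → Rhyacian (2300–2050).
The largest age is 2296 Ma and the smallest is 3.79 Ma; their difference is 2292.21 Myr.

A — Carboniferous; B — Neogene; C — Ectasian; D — Triassic; E — Rhyacian; span 2292.21 million years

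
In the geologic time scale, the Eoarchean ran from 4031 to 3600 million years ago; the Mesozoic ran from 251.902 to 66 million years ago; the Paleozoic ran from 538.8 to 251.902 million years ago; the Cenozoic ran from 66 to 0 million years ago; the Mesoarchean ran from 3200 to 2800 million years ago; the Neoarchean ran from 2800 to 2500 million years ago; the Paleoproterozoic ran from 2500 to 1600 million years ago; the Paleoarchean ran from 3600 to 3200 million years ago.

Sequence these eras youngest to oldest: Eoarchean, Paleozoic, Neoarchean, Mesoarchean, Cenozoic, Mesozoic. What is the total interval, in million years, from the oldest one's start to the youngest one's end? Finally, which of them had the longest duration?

From the excerpt: Eoarchean 4031–3600; Paleozoic 538.8–251.902; Neoarchean 2800–2500; Mesoarchean 3200–2800; Cenozoic 66–0; Mesozoic 251.902–66 (Ma).
Larger Ma is earlier, so the oldest is Eoarchean and the youngest is Cenozoic; youngest to oldest: Cenozoic, Mesozoic, Paleozoic, Neoarchean, Mesoarchean, Eoarchean.
Oldest start 4031 minus youngest end 0 gives 4031 Myr overall.
Individual lengths (start − end): Neoarchean 300; Cenozoic 66; Eoarchean 431; Paleozoic 286.898; Mesoarchean 400; Mesozoic 185.902. The largest is Eoarchean at 431 Myr.

Cenozoic, Mesozoic, Paleozoic, Neoarchean, Mesoarchean, Eoarchean; total span 4031 Myr; longest is Eoarchean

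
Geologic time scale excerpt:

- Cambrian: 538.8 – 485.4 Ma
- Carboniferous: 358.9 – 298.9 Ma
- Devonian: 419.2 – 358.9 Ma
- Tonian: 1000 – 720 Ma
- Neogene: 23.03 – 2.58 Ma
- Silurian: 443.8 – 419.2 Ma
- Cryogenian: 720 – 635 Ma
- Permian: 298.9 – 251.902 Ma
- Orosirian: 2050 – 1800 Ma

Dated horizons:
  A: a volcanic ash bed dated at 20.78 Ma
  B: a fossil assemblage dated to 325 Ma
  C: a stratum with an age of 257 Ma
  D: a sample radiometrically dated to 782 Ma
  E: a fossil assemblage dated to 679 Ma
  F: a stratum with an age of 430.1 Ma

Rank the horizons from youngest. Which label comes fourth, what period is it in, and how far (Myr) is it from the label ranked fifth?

Sorted youngest-first by Ma: A (20.78), C (257), B (325), F (430.1), E (679), D (782).
The fourth youngest is F at 430.1 Ma, which lies in 443.8–419.2 Ma: the Silurian.
The fifth youngest is E at 679 Ma; separation = |430.1 − 679| = 248.9 Myr.

F, in the Silurian; 248.9 million years to E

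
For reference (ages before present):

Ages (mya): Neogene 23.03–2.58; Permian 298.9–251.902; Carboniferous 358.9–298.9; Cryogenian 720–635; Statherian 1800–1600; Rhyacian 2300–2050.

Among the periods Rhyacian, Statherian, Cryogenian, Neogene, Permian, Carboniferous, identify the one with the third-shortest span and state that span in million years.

Start − end for each: Rhyacian 2300 − 2050 = 250; Statherian 1800 − 1600 = 200; Cryogenian 720 − 635 = 85; Neogene 23.03 − 2.58 = 20.45; Permian 298.9 − 251.902 = 46.998; Carboniferous 358.9 − 298.9 = 60.
Ranking these from shortest: Neogene < Permian < Carboniferous < Cryogenian < Statherian < Rhyacian.
Position 3 in that ranking is Carboniferous, which lasted 60 Myr.

Carboniferous, 60 million years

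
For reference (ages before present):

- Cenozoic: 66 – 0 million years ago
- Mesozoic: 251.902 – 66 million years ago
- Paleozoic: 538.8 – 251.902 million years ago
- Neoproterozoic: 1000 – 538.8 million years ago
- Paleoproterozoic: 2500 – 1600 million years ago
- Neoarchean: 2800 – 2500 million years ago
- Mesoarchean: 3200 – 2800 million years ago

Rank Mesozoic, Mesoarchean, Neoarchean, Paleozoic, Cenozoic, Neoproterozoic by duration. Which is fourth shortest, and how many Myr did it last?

Neoarchean, 300 million years

Durations: Mesozoic 185.902; Mesoarchean 400; Neoarchean 300; Paleozoic 286.898; Cenozoic 66; Neoproterozoic 461.2 Myr.
Sorted shortest-first: Cenozoic (66), Mesozoic (185.902), Paleozoic (286.898), Neoarchean (300), Mesoarchean (400), Neoproterozoic (461.2).
The fourth shortest is Neoarchean at 300 Myr.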